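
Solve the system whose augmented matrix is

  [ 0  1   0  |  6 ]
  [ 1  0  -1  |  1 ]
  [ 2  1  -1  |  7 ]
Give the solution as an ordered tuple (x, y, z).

r1 <=> r2
  [ 1  0  -1  |  1 ]
  [ 0  1   0  |  6 ]
  [ 2  1  -1  |  7 ]
r3 → r3 − 2·r1
  [ 1  0  -1  |  1 ]
  [ 0  1   0  |  6 ]
  [ 0  1   1  |  5 ]
r3 → r3 − r2
  [ 1  0  -1  |   1 ]
  [ 0  1   0  |   6 ]
  [ 0  0   1  |  -1 ]
r1 → r1 + r3
  [ 1  0  0  |   0 ]
  [ 0  1  0  |   6 ]
  [ 0  0  1  |  -1 ]
Reading off the last column: x = 0, y = 6, z = -1.

(0, 6, -1)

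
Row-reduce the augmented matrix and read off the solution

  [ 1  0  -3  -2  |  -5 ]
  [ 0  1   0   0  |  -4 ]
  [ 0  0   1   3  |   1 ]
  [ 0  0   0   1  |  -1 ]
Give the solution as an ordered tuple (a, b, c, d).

r3 -> r3 − 3·r4
  [ 1  0  -3  -2  |  -5 ]
  [ 0  1   0   0  |  -4 ]
  [ 0  0   1   0  |   4 ]
  [ 0  0   0   1  |  -1 ]
r1 -> r1 + 2·r4
  [ 1  0  -3  0  |  -7 ]
  [ 0  1   0  0  |  -4 ]
  [ 0  0   1  0  |   4 ]
  [ 0  0   0  1  |  -1 ]
r1 -> r1 + 3·r3
  [ 1  0  0  0  |   5 ]
  [ 0  1  0  0  |  -4 ]
  [ 0  0  1  0  |   4 ]
  [ 0  0  0  1  |  -1 ]
Reading off the last column: a = 5, b = -4, c = 4, d = -1.

(5, -4, 4, -1)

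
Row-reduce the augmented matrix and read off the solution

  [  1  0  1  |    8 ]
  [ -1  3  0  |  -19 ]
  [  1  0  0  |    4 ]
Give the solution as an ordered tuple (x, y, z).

ρ2 ← ρ2 + ρ1
  [ 1  0  1  |    8 ]
  [ 0  3  1  |  -11 ]
  [ 1  0  0  |    4 ]
ρ3 ← ρ3 − ρ1
  [ 1  0   1  |    8 ]
  [ 0  3   1  |  -11 ]
  [ 0  0  -1  |   -4 ]
ρ2 ← 1/3·ρ2
  [ 1  0    1  |      8 ]
  [ 0  1  1/3  |  -11/3 ]
  [ 0  0   -1  |     -4 ]
ρ3 ← -1·ρ3
  [ 1  0    1  |      8 ]
  [ 0  1  1/3  |  -11/3 ]
  [ 0  0    1  |      4 ]
ρ2 ← ρ2 − 1/3·ρ3
  [ 1  0  1  |   8 ]
  [ 0  1  0  |  -5 ]
  [ 0  0  1  |   4 ]
ρ1 ← ρ1 − ρ3
  [ 1  0  0  |   4 ]
  [ 0  1  0  |  -5 ]
  [ 0  0  1  |   4 ]
Reading off the last column: x = 4, y = -5, z = 4.

(4, -5, 4)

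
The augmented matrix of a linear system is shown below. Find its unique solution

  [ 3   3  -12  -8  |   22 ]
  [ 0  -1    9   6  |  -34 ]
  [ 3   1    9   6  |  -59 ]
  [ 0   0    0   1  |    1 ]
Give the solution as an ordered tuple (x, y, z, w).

(-5, -5, -5, 1)

r1 ← 1/3·r1
  [ 1   1  -4  -8/3  |  22/3 ]
  [ 0  -1   9     6  |   -34 ]
  [ 3   1   9     6  |   -59 ]
  [ 0   0   0     1  |     1 ]
r3 ← r3 − 3·r1
  [ 1   1  -4  -8/3  |  22/3 ]
  [ 0  -1   9     6  |   -34 ]
  [ 0  -2  21    14  |   -81 ]
  [ 0   0   0     1  |     1 ]
r2 ← -1·r2
  [ 1   1  -4  -8/3  |  22/3 ]
  [ 0   1  -9    -6  |    34 ]
  [ 0  -2  21    14  |   -81 ]
  [ 0   0   0     1  |     1 ]
r3 ← r3 + 2·r2
  [ 1  1  -4  -8/3  |  22/3 ]
  [ 0  1  -9    -6  |    34 ]
  [ 0  0   3     2  |   -13 ]
  [ 0  0   0     1  |     1 ]
r3 ← 1/3·r3
  [ 1  1  -4  -8/3  |   22/3 ]
  [ 0  1  -9    -6  |     34 ]
  [ 0  0   1   2/3  |  -13/3 ]
  [ 0  0   0     1  |      1 ]
r3 ← r3 − 2/3·r4
  [ 1  1  -4  -8/3  |  22/3 ]
  [ 0  1  -9    -6  |    34 ]
  [ 0  0   1     0  |    -5 ]
  [ 0  0   0     1  |     1 ]
r2 ← r2 + 6·r4
  [ 1  1  -4  -8/3  |  22/3 ]
  [ 0  1  -9     0  |    40 ]
  [ 0  0   1     0  |    -5 ]
  [ 0  0   0     1  |     1 ]
r1 ← r1 + 8/3·r4
  [ 1  1  -4  0  |  10 ]
  [ 0  1  -9  0  |  40 ]
  [ 0  0   1  0  |  -5 ]
  [ 0  0   0  1  |   1 ]
r2 ← r2 + 9·r3
  [ 1  1  -4  0  |  10 ]
  [ 0  1   0  0  |  -5 ]
  [ 0  0   1  0  |  -5 ]
  [ 0  0   0  1  |   1 ]
r1 ← r1 + 4·r3
  [ 1  1  0  0  |  -10 ]
  [ 0  1  0  0  |   -5 ]
  [ 0  0  1  0  |   -5 ]
  [ 0  0  0  1  |    1 ]
r1 ← r1 − r2
  [ 1  0  0  0  |  -5 ]
  [ 0  1  0  0  |  -5 ]
  [ 0  0  1  0  |  -5 ]
  [ 0  0  0  1  |   1 ]
Reading off the last column: x = -5, y = -5, z = -5, w = 1.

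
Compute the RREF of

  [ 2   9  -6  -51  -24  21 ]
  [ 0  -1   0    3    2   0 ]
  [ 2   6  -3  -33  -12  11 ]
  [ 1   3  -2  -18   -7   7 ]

r1 → 1/2·r1
  [ 1  9/2  -3  -51/2  -12  21/2 ]
  [ 0   -1   0      3    2     0 ]
  [ 2    6  -3    -33  -12    11 ]
  [ 1    3  -2    -18   -7     7 ]
r3 → r3 − 2·r1
  [ 1  9/2  -3  -51/2  -12  21/2 ]
  [ 0   -1   0      3    2     0 ]
  [ 0   -3   3     18   12   -10 ]
  [ 1    3  -2    -18   -7     7 ]
r4 → r4 − r1
  [ 1   9/2  -3  -51/2  -12  21/2 ]
  [ 0    -1   0      3    2     0 ]
  [ 0    -3   3     18   12   -10 ]
  [ 0  -3/2   1   15/2    5  -7/2 ]
r2 → -1·r2
  [ 1   9/2  -3  -51/2  -12  21/2 ]
  [ 0     1   0     -3   -2     0 ]
  [ 0    -3   3     18   12   -10 ]
  [ 0  -3/2   1   15/2    5  -7/2 ]
r3 → r3 + 3·r2
  [ 1   9/2  -3  -51/2  -12  21/2 ]
  [ 0     1   0     -3   -2     0 ]
  [ 0     0   3      9    6   -10 ]
  [ 0  -3/2   1   15/2    5  -7/2 ]
r4 → r4 + 3/2·r2
  [ 1  9/2  -3  -51/2  -12  21/2 ]
  [ 0    1   0     -3   -2     0 ]
  [ 0    0   3      9    6   -10 ]
  [ 0    0   1      3    2  -7/2 ]
r3 → 1/3·r3
  [ 1  9/2  -3  -51/2  -12   21/2 ]
  [ 0    1   0     -3   -2      0 ]
  [ 0    0   1      3    2  -10/3 ]
  [ 0    0   1      3    2   -7/2 ]
r4 → r4 − r3
  [ 1  9/2  -3  -51/2  -12   21/2 ]
  [ 0    1   0     -3   -2      0 ]
  [ 0    0   1      3    2  -10/3 ]
  [ 0    0   0      0    0   -1/6 ]
r4 → -6·r4
  [ 1  9/2  -3  -51/2  -12   21/2 ]
  [ 0    1   0     -3   -2      0 ]
  [ 0    0   1      3    2  -10/3 ]
  [ 0    0   0      0    0      1 ]
r3 → r3 + 10/3·r4
  [ 1  9/2  -3  -51/2  -12  21/2 ]
  [ 0    1   0     -3   -2     0 ]
  [ 0    0   1      3    2     0 ]
  [ 0    0   0      0    0     1 ]
r1 → r1 − 21/2·r4
  [ 1  9/2  -3  -51/2  -12  0 ]
  [ 0    1   0     -3   -2  0 ]
  [ 0    0   1      3    2  0 ]
  [ 0    0   0      0    0  1 ]
r1 → r1 + 3·r3
  [ 1  9/2  0  -33/2  -6  0 ]
  [ 0    1  0     -3  -2  0 ]
  [ 0    0  1      3   2  0 ]
  [ 0    0  0      0   0  1 ]
r1 → r1 − 9/2·r2
  [ 1  0  0  -3   3  0 ]
  [ 0  1  0  -3  -2  0 ]
  [ 0  0  1   3   2  0 ]
  [ 0  0  0   0   0  1 ]

[[1, 0, 0, -3, 3, 0], [0, 1, 0, -3, -2, 0], [0, 0, 1, 3, 2, 0], [0, 0, 0, 0, 0, 1]]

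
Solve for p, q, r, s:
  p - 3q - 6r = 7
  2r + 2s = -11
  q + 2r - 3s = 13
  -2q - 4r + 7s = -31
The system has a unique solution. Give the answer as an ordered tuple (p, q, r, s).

Form the augmented matrix and row-reduce:
  [ 1  -3  -6   0  |    7 ]
  [ 0   0   2   2  |  -11 ]
  [ 0   1   2  -3  |   13 ]
  [ 0  -2  -4   7  |  -31 ]
R2 <-> R3
R4 → R4 + 2·R2
R3 → 1/2·R3
R3 → R3 − R4
R2 → R2 + 3·R4
R2 → R2 − 2·R3
R1 → R1 + 6·R3
R1 → R1 + 3·R2
Reading off the last column: p = 1, q = -1, r = -1/2, s = -5.

(1, -1, -1/2, -5)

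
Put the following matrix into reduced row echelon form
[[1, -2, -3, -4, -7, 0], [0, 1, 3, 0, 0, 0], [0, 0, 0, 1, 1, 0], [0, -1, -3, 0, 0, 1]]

[[1, 0, 3, 0, -3, 0], [0, 1, 3, 0, 0, 0], [0, 0, 0, 1, 1, 0], [0, 0, 0, 0, 0, 1]]

Add R2 to R4.
  [ 1  -2  -3  -4  -7  0 ]
  [ 0   1   3   0   0  0 ]
  [ 0   0   0   1   1  0 ]
  [ 0   0   0   0   0  1 ]
Add 4 times R3 to R1.
  [ 1  -2  -3  0  -3  0 ]
  [ 0   1   3  0   0  0 ]
  [ 0   0   0  1   1  0 ]
  [ 0   0   0  0   0  1 ]
Add 2 times R2 to R1.
  [ 1  0  3  0  -3  0 ]
  [ 0  1  3  0   0  0 ]
  [ 0  0  0  1   1  0 ]
  [ 0  0  0  0   0  1 ]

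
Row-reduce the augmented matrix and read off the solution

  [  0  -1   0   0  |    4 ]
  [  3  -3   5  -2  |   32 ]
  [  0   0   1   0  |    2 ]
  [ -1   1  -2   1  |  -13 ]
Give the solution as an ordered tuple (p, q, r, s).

R1 <=> R2
  [  3  -3   5  -2  |   32 ]
  [  0  -1   0   0  |    4 ]
  [  0   0   1   0  |    2 ]
  [ -1   1  -2   1  |  -13 ]
R1 → 1/3·R1
  [  1  -1  5/3  -2/3  |  32/3 ]
  [  0  -1    0     0  |     4 ]
  [  0   0    1     0  |     2 ]
  [ -1   1   -2     1  |   -13 ]
R4 → R4 + R1
  [ 1  -1   5/3  -2/3  |  32/3 ]
  [ 0  -1     0     0  |     4 ]
  [ 0   0     1     0  |     2 ]
  [ 0   0  -1/3   1/3  |  -7/3 ]
R2 → -1·R2
  [ 1  -1   5/3  -2/3  |  32/3 ]
  [ 0   1     0     0  |    -4 ]
  [ 0   0     1     0  |     2 ]
  [ 0   0  -1/3   1/3  |  -7/3 ]
R4 → R4 + 1/3·R3
  [ 1  -1  5/3  -2/3  |  32/3 ]
  [ 0   1    0     0  |    -4 ]
  [ 0   0    1     0  |     2 ]
  [ 0   0    0   1/3  |  -5/3 ]
R4 → 3·R4
  [ 1  -1  5/3  -2/3  |  32/3 ]
  [ 0   1    0     0  |    -4 ]
  [ 0   0    1     0  |     2 ]
  [ 0   0    0     1  |    -5 ]
R1 → R1 + 2/3·R4
  [ 1  -1  5/3  0  |  22/3 ]
  [ 0   1    0  0  |    -4 ]
  [ 0   0    1  0  |     2 ]
  [ 0   0    0  1  |    -5 ]
R1 → R1 − 5/3·R3
  [ 1  -1  0  0  |   4 ]
  [ 0   1  0  0  |  -4 ]
  [ 0   0  1  0  |   2 ]
  [ 0   0  0  1  |  -5 ]
R1 → R1 + R2
  [ 1  0  0  0  |   0 ]
  [ 0  1  0  0  |  -4 ]
  [ 0  0  1  0  |   2 ]
  [ 0  0  0  1  |  -5 ]
Reading off the last column: p = 0, q = -4, r = 2, s = -5.

(0, -4, 2, -5)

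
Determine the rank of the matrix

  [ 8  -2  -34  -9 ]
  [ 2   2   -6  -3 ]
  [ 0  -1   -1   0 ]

rank = 3

Multiply ρ1 by 1/8.
  [ 1  -1/4  -17/4  -9/8 ]
  [ 2     2     -6    -3 ]
  [ 0    -1     -1     0 ]
Subtract 2 times ρ1 from ρ2.
  [ 1  -1/4  -17/4  -9/8 ]
  [ 0   5/2    5/2  -3/4 ]
  [ 0    -1     -1     0 ]
Multiply ρ2 by 2/5.
  [ 1  -1/4  -17/4   -9/8 ]
  [ 0     1      1  -3/10 ]
  [ 0    -1     -1      0 ]
Add ρ2 to ρ3.
  [ 1  -1/4  -17/4   -9/8 ]
  [ 0     1      1  -3/10 ]
  [ 0     0      0  -3/10 ]
Multiply ρ3 by -10/3.
  [ 1  -1/4  -17/4   -9/8 ]
  [ 0     1      1  -3/10 ]
  [ 0     0      0      1 ]
Add 3/10 times ρ3 to ρ2.
  [ 1  -1/4  -17/4  -9/8 ]
  [ 0     1      1     0 ]
  [ 0     0      0     1 ]
Add 9/8 times ρ3 to ρ1.
  [ 1  -1/4  -17/4  0 ]
  [ 0     1      1  0 ]
  [ 0     0      0  1 ]
Add 1/4 times ρ2 to ρ1.
  [ 1  0  -4  0 ]
  [ 0  1   1  0 ]
  [ 0  0   0  1 ]
The reduced form has 3 nonzero rows.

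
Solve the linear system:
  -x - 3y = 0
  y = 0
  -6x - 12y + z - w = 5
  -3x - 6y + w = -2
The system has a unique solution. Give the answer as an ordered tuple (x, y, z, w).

(0, 0, 3, -2)

Form the augmented matrix and row-reduce:
  [ -1   -3  0   0  |   0 ]
  [  0    1  0   0  |   0 ]
  [ -6  -12  1  -1  |   5 ]
  [ -3   -6  0   1  |  -2 ]
R1 := -1·R1
  [  1    3  0   0  |   0 ]
  [  0    1  0   0  |   0 ]
  [ -6  -12  1  -1  |   5 ]
  [ -3   -6  0   1  |  -2 ]
R3 := R3 + 6·R1
  [  1   3  0   0  |   0 ]
  [  0   1  0   0  |   0 ]
  [  0   6  1  -1  |   5 ]
  [ -3  -6  0   1  |  -2 ]
R4 := R4 + 3·R1
  [ 1  3  0   0  |   0 ]
  [ 0  1  0   0  |   0 ]
  [ 0  6  1  -1  |   5 ]
  [ 0  3  0   1  |  -2 ]
R3 := R3 − 6·R2
  [ 1  3  0   0  |   0 ]
  [ 0  1  0   0  |   0 ]
  [ 0  0  1  -1  |   5 ]
  [ 0  3  0   1  |  -2 ]
R4 := R4 − 3·R2
  [ 1  3  0   0  |   0 ]
  [ 0  1  0   0  |   0 ]
  [ 0  0  1  -1  |   5 ]
  [ 0  0  0   1  |  -2 ]
R3 := R3 + R4
  [ 1  3  0  0  |   0 ]
  [ 0  1  0  0  |   0 ]
  [ 0  0  1  0  |   3 ]
  [ 0  0  0  1  |  -2 ]
R1 := R1 − 3·R2
  [ 1  0  0  0  |   0 ]
  [ 0  1  0  0  |   0 ]
  [ 0  0  1  0  |   3 ]
  [ 0  0  0  1  |  -2 ]
Reading off the last column: x = 0, y = 0, z = 3, w = -2.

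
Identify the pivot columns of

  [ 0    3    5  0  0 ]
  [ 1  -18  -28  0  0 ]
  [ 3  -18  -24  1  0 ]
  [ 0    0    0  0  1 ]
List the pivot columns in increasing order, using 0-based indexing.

0, 1, 3, 4

r1 <-> r2
r3 := r3 − 3·r1
r2 := 1/3·r2
r3 := r3 − 36·r2
r1 := r1 + 18·r2
Pivot columns are the columns containing a leading 1.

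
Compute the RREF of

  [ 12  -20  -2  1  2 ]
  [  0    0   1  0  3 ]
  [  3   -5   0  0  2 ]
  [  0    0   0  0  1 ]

[[1, -5/3, 0, 0, 0], [0, 0, 1, 0, 0], [0, 0, 0, 1, 0], [0, 0, 0, 0, 1]]

r1 ← 1/12·r1
  [ 1  -5/3  -1/6  1/12  1/6 ]
  [ 0     0     1     0    3 ]
  [ 3    -5     0     0    2 ]
  [ 0     0     0     0    1 ]
r3 ← r3 − 3·r1
  [ 1  -5/3  -1/6  1/12  1/6 ]
  [ 0     0     1     0    3 ]
  [ 0     0   1/2  -1/4  3/2 ]
  [ 0     0     0     0    1 ]
r3 ← r3 − 1/2·r2
  [ 1  -5/3  -1/6  1/12  1/6 ]
  [ 0     0     1     0    3 ]
  [ 0     0     0  -1/4    0 ]
  [ 0     0     0     0    1 ]
r3 ← -4·r3
  [ 1  -5/3  -1/6  1/12  1/6 ]
  [ 0     0     1     0    3 ]
  [ 0     0     0     1    0 ]
  [ 0     0     0     0    1 ]
r2 ← r2 − 3·r4
  [ 1  -5/3  -1/6  1/12  1/6 ]
  [ 0     0     1     0    0 ]
  [ 0     0     0     1    0 ]
  [ 0     0     0     0    1 ]
r1 ← r1 − 1/6·r4
  [ 1  -5/3  -1/6  1/12  0 ]
  [ 0     0     1     0  0 ]
  [ 0     0     0     1  0 ]
  [ 0     0     0     0  1 ]
r1 ← r1 − 1/12·r3
  [ 1  -5/3  -1/6  0  0 ]
  [ 0     0     1  0  0 ]
  [ 0     0     0  1  0 ]
  [ 0     0     0  0  1 ]
r1 ← r1 + 1/6·r2
  [ 1  -5/3  0  0  0 ]
  [ 0     0  1  0  0 ]
  [ 0     0  0  1  0 ]
  [ 0     0  0  0  1 ]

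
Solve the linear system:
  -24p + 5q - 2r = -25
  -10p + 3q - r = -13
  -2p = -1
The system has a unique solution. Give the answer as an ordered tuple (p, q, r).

(1/2, -3, -1)

Form the augmented matrix and row-reduce:
  [ -24  5  -2  |  -25 ]
  [ -10  3  -1  |  -13 ]
  [  -2  0   0  |   -1 ]
r1 := -1/24·r1
r2 := r2 + 10·r1
r3 := r3 + 2·r1
r2 := 12/11·r2
r3 := r3 + 5/12·r2
r3 := 11·r3
r2 := r2 + 2/11·r3
r1 := r1 − 1/12·r3
r1 := r1 + 5/24·r2
Reading off the last column: p = 1/2, q = -3, r = -1.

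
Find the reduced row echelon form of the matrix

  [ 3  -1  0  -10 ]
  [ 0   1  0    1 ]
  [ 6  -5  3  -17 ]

[[1, 0, 0, -3], [0, 1, 0, 1], [0, 0, 1, 2]]

Multiply r1 by 1/3.
Subtract 6 times r1 from r3.
Add 3 times r2 to r3.
Multiply r3 by 1/3.
Add 1/3 times r2 to r1.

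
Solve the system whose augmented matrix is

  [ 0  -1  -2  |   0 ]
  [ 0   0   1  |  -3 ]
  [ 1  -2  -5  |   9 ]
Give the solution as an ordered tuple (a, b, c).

(6, 6, -3)

Swap R1 and R3.
  [ 1  -2  -5  |   9 ]
  [ 0   0   1  |  -3 ]
  [ 0  -1  -2  |   0 ]
Swap R2 and R3.
  [ 1  -2  -5  |   9 ]
  [ 0  -1  -2  |   0 ]
  [ 0   0   1  |  -3 ]
Multiply R2 by -1.
  [ 1  -2  -5  |   9 ]
  [ 0   1   2  |   0 ]
  [ 0   0   1  |  -3 ]
Subtract 2 times R3 from R2.
  [ 1  -2  -5  |   9 ]
  [ 0   1   0  |   6 ]
  [ 0   0   1  |  -3 ]
Add 5 times R3 to R1.
  [ 1  -2  0  |  -6 ]
  [ 0   1  0  |   6 ]
  [ 0   0  1  |  -3 ]
Add 2 times R2 to R1.
  [ 1  0  0  |   6 ]
  [ 0  1  0  |   6 ]
  [ 0  0  1  |  -3 ]
Reading off the last column: a = 6, b = 6, c = -3.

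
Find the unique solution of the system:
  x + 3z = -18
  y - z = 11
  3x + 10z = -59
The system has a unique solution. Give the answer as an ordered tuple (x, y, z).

(-3, 6, -5)

Form the augmented matrix and row-reduce:
  [ 1  0   3  |  -18 ]
  [ 0  1  -1  |   11 ]
  [ 3  0  10  |  -59 ]
Subtract 3 times r1 from r3.
  [ 1  0   3  |  -18 ]
  [ 0  1  -1  |   11 ]
  [ 0  0   1  |   -5 ]
Add r3 to r2.
  [ 1  0  3  |  -18 ]
  [ 0  1  0  |    6 ]
  [ 0  0  1  |   -5 ]
Subtract 3 times r3 from r1.
  [ 1  0  0  |  -3 ]
  [ 0  1  0  |   6 ]
  [ 0  0  1  |  -5 ]
Reading off the last column: x = -3, y = 6, z = -5.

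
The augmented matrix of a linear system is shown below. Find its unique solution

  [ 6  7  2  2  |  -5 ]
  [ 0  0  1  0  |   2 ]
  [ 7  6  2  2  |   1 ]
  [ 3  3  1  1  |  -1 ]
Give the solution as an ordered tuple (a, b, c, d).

r1 → 1/6·r1
  [ 1  7/6  1/3  1/3  |  -5/6 ]
  [ 0    0    1    0  |     2 ]
  [ 7    6    2    2  |     1 ]
  [ 3    3    1    1  |    -1 ]
r3 → r3 − 7·r1
  [ 1    7/6   1/3   1/3  |  -5/6 ]
  [ 0      0     1     0  |     2 ]
  [ 0  -13/6  -1/3  -1/3  |  41/6 ]
  [ 3      3     1     1  |    -1 ]
r4 → r4 − 3·r1
  [ 1    7/6   1/3   1/3  |  -5/6 ]
  [ 0      0     1     0  |     2 ]
  [ 0  -13/6  -1/3  -1/3  |  41/6 ]
  [ 0   -1/2     0     0  |   3/2 ]
r2 ↔ r3
  [ 1    7/6   1/3   1/3  |  -5/6 ]
  [ 0  -13/6  -1/3  -1/3  |  41/6 ]
  [ 0      0     1     0  |     2 ]
  [ 0   -1/2     0     0  |   3/2 ]
r2 → -6/13·r2
  [ 1   7/6   1/3   1/3  |    -5/6 ]
  [ 0     1  2/13  2/13  |  -41/13 ]
  [ 0     0     1     0  |       2 ]
  [ 0  -1/2     0     0  |     3/2 ]
r4 → r4 + 1/2·r2
  [ 1  7/6   1/3   1/3  |    -5/6 ]
  [ 0    1  2/13  2/13  |  -41/13 ]
  [ 0    0     1     0  |       2 ]
  [ 0    0  1/13  1/13  |   -1/13 ]
r4 → r4 − 1/13·r3
  [ 1  7/6   1/3   1/3  |    -5/6 ]
  [ 0    1  2/13  2/13  |  -41/13 ]
  [ 0    0     1     0  |       2 ]
  [ 0    0     0  1/13  |   -3/13 ]
r4 → 13·r4
  [ 1  7/6   1/3   1/3  |    -5/6 ]
  [ 0    1  2/13  2/13  |  -41/13 ]
  [ 0    0     1     0  |       2 ]
  [ 0    0     0     1  |      -3 ]
r2 → r2 − 2/13·r4
  [ 1  7/6   1/3  1/3  |    -5/6 ]
  [ 0    1  2/13    0  |  -35/13 ]
  [ 0    0     1    0  |       2 ]
  [ 0    0     0    1  |      -3 ]
r1 → r1 − 1/3·r4
  [ 1  7/6   1/3  0  |     1/6 ]
  [ 0    1  2/13  0  |  -35/13 ]
  [ 0    0     1  0  |       2 ]
  [ 0    0     0  1  |      -3 ]
r2 → r2 − 2/13·r3
  [ 1  7/6  1/3  0  |  1/6 ]
  [ 0    1    0  0  |   -3 ]
  [ 0    0    1  0  |    2 ]
  [ 0    0    0  1  |   -3 ]
r1 → r1 − 1/3·r3
  [ 1  7/6  0  0  |  -1/2 ]
  [ 0    1  0  0  |    -3 ]
  [ 0    0  1  0  |     2 ]
  [ 0    0  0  1  |    -3 ]
r1 → r1 − 7/6·r2
  [ 1  0  0  0  |   3 ]
  [ 0  1  0  0  |  -3 ]
  [ 0  0  1  0  |   2 ]
  [ 0  0  0  1  |  -3 ]
Reading off the last column: a = 3, b = -3, c = 2, d = -3.

(3, -3, 2, -3)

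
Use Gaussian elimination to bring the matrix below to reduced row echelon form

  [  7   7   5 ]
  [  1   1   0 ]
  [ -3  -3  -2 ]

[[1, 1, 0], [0, 0, 1], [0, 0, 0]]

r1 -> 1/7·r1
  [  1   1  5/7 ]
  [  1   1    0 ]
  [ -3  -3   -2 ]
r2 -> r2 − r1
  [  1   1   5/7 ]
  [  0   0  -5/7 ]
  [ -3  -3    -2 ]
r3 -> r3 + 3·r1
  [ 1  1   5/7 ]
  [ 0  0  -5/7 ]
  [ 0  0   1/7 ]
r2 -> -7/5·r2
  [ 1  1  5/7 ]
  [ 0  0    1 ]
  [ 0  0  1/7 ]
r3 -> r3 − 1/7·r2
  [ 1  1  5/7 ]
  [ 0  0    1 ]
  [ 0  0    0 ]
r1 -> r1 − 5/7·r2
  [ 1  1  0 ]
  [ 0  0  1 ]
  [ 0  0  0 ]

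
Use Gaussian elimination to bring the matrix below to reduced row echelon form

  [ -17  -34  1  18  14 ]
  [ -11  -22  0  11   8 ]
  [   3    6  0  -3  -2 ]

R1 → -1/17·R1
  [   1    2  -1/17  -18/17  -14/17 ]
  [ -11  -22      0      11       8 ]
  [   3    6      0      -3      -2 ]
R2 → R2 + 11·R1
  [ 1  2   -1/17  -18/17  -14/17 ]
  [ 0  0  -11/17  -11/17  -18/17 ]
  [ 3  6       0      -3      -2 ]
R3 → R3 − 3·R1
  [ 1  2   -1/17  -18/17  -14/17 ]
  [ 0  0  -11/17  -11/17  -18/17 ]
  [ 0  0    3/17    3/17    8/17 ]
R2 → -17/11·R2
  [ 1  2  -1/17  -18/17  -14/17 ]
  [ 0  0      1       1   18/11 ]
  [ 0  0   3/17    3/17    8/17 ]
R3 → R3 − 3/17·R2
  [ 1  2  -1/17  -18/17  -14/17 ]
  [ 0  0      1       1   18/11 ]
  [ 0  0      0       0    2/11 ]
R3 → 11/2·R3
  [ 1  2  -1/17  -18/17  -14/17 ]
  [ 0  0      1       1   18/11 ]
  [ 0  0      0       0       1 ]
R2 → R2 − 18/11·R3
  [ 1  2  -1/17  -18/17  -14/17 ]
  [ 0  0      1       1       0 ]
  [ 0  0      0       0       1 ]
R1 → R1 + 14/17·R3
  [ 1  2  -1/17  -18/17  0 ]
  [ 0  0      1       1  0 ]
  [ 0  0      0       0  1 ]
R1 → R1 + 1/17·R2
  [ 1  2  0  -1  0 ]
  [ 0  0  1   1  0 ]
  [ 0  0  0   0  1 ]

[[1, 2, 0, -1, 0], [0, 0, 1, 1, 0], [0, 0, 0, 0, 1]]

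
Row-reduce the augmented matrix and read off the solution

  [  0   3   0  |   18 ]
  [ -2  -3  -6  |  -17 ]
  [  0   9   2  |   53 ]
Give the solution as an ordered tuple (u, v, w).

Swap r1 and r2.
  [ -2  -3  -6  |  -17 ]
  [  0   3   0  |   18 ]
  [  0   9   2  |   53 ]
Multiply r1 by -1/2.
  [ 1  3/2  3  |  17/2 ]
  [ 0    3  0  |    18 ]
  [ 0    9  2  |    53 ]
Multiply r2 by 1/3.
  [ 1  3/2  3  |  17/2 ]
  [ 0    1  0  |     6 ]
  [ 0    9  2  |    53 ]
Subtract 9 times r2 from r3.
  [ 1  3/2  3  |  17/2 ]
  [ 0    1  0  |     6 ]
  [ 0    0  2  |    -1 ]
Multiply r3 by 1/2.
  [ 1  3/2  3  |  17/2 ]
  [ 0    1  0  |     6 ]
  [ 0    0  1  |  -1/2 ]
Subtract 3 times r3 from r1.
  [ 1  3/2  0  |    10 ]
  [ 0    1  0  |     6 ]
  [ 0    0  1  |  -1/2 ]
Subtract 3/2 times r2 from r1.
  [ 1  0  0  |     1 ]
  [ 0  1  0  |     6 ]
  [ 0  0  1  |  -1/2 ]
Reading off the last column: u = 1, v = 6, w = -1/2.

(1, 6, -1/2)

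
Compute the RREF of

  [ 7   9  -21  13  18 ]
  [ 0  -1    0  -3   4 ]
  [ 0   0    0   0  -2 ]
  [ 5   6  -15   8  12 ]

[[1, 0, -3, -2, 0], [0, 1, 0, 3, 0], [0, 0, 0, 0, 1], [0, 0, 0, 0, 0]]

R1 ← 1/7·R1
  [ 1  9/7   -3  13/7  18/7 ]
  [ 0   -1    0    -3     4 ]
  [ 0    0    0     0    -2 ]
  [ 5    6  -15     8    12 ]
R4 ← R4 − 5·R1
  [ 1   9/7  -3  13/7  18/7 ]
  [ 0    -1   0    -3     4 ]
  [ 0     0   0     0    -2 ]
  [ 0  -3/7   0  -9/7  -6/7 ]
R2 ← -1·R2
  [ 1   9/7  -3  13/7  18/7 ]
  [ 0     1   0     3    -4 ]
  [ 0     0   0     0    -2 ]
  [ 0  -3/7   0  -9/7  -6/7 ]
R4 ← R4 + 3/7·R2
  [ 1  9/7  -3  13/7   18/7 ]
  [ 0    1   0     3     -4 ]
  [ 0    0   0     0     -2 ]
  [ 0    0   0     0  -18/7 ]
R3 ← -1/2·R3
  [ 1  9/7  -3  13/7   18/7 ]
  [ 0    1   0     3     -4 ]
  [ 0    0   0     0      1 ]
  [ 0    0   0     0  -18/7 ]
R4 ← R4 + 18/7·R3
  [ 1  9/7  -3  13/7  18/7 ]
  [ 0    1   0     3    -4 ]
  [ 0    0   0     0     1 ]
  [ 0    0   0     0     0 ]
R2 ← R2 + 4·R3
  [ 1  9/7  -3  13/7  18/7 ]
  [ 0    1   0     3     0 ]
  [ 0    0   0     0     1 ]
  [ 0    0   0     0     0 ]
R1 ← R1 − 18/7·R3
  [ 1  9/7  -3  13/7  0 ]
  [ 0    1   0     3  0 ]
  [ 0    0   0     0  1 ]
  [ 0    0   0     0  0 ]
R1 ← R1 − 9/7·R2
  [ 1  0  -3  -2  0 ]
  [ 0  1   0   3  0 ]
  [ 0  0   0   0  1 ]
  [ 0  0   0   0  0 ]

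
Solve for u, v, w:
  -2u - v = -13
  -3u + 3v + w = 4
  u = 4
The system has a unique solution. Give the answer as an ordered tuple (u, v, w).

(4, 5, 1)

Form the augmented matrix and row-reduce:
  [ -2  -1  0  |  -13 ]
  [ -3   3  1  |    4 ]
  [  1   0  0  |    4 ]
Multiply r1 by -1/2.
  [  1  1/2  0  |  13/2 ]
  [ -3    3  1  |     4 ]
  [  1    0  0  |     4 ]
Add 3 times r1 to r2.
  [ 1  1/2  0  |  13/2 ]
  [ 0  9/2  1  |  47/2 ]
  [ 1    0  0  |     4 ]
Subtract r1 from r3.
  [ 1   1/2  0  |  13/2 ]
  [ 0   9/2  1  |  47/2 ]
  [ 0  -1/2  0  |  -5/2 ]
Multiply r2 by 2/9.
  [ 1   1/2    0  |  13/2 ]
  [ 0     1  2/9  |  47/9 ]
  [ 0  -1/2    0  |  -5/2 ]
Add 1/2 times r2 to r3.
  [ 1  1/2    0  |  13/2 ]
  [ 0    1  2/9  |  47/9 ]
  [ 0    0  1/9  |   1/9 ]
Multiply r3 by 9.
  [ 1  1/2    0  |  13/2 ]
  [ 0    1  2/9  |  47/9 ]
  [ 0    0    1  |     1 ]
Subtract 2/9 times r3 from r2.
  [ 1  1/2  0  |  13/2 ]
  [ 0    1  0  |     5 ]
  [ 0    0  1  |     1 ]
Subtract 1/2 times r2 from r1.
  [ 1  0  0  |  4 ]
  [ 0  1  0  |  5 ]
  [ 0  0  1  |  1 ]
Reading off the last column: u = 4, v = 5, w = 1.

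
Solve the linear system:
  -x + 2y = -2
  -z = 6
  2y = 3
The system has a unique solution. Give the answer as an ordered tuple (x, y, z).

(5, 3/2, -6)

Form the augmented matrix and row-reduce:
  [ -1  2   0  |  -2 ]
  [  0  0  -1  |   6 ]
  [  0  2   0  |   3 ]
ρ1 → -1·ρ1
  [ 1  -2   0  |  2 ]
  [ 0   0  -1  |  6 ]
  [ 0   2   0  |  3 ]
ρ2 <-> ρ3
  [ 1  -2   0  |  2 ]
  [ 0   2   0  |  3 ]
  [ 0   0  -1  |  6 ]
ρ2 → 1/2·ρ2
  [ 1  -2   0  |    2 ]
  [ 0   1   0  |  3/2 ]
  [ 0   0  -1  |    6 ]
ρ3 → -1·ρ3
  [ 1  -2  0  |    2 ]
  [ 0   1  0  |  3/2 ]
  [ 0   0  1  |   -6 ]
ρ1 → ρ1 + 2·ρ2
  [ 1  0  0  |    5 ]
  [ 0  1  0  |  3/2 ]
  [ 0  0  1  |   -6 ]
Reading off the last column: x = 5, y = 3/2, z = -6.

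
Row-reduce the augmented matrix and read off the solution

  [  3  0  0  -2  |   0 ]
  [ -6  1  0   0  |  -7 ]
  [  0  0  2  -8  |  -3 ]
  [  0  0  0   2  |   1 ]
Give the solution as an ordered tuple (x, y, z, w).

(1/3, -5, 1/2, 1/2)

R1 := 1/3·R1
  [  1  0  0  -2/3  |   0 ]
  [ -6  1  0     0  |  -7 ]
  [  0  0  2    -8  |  -3 ]
  [  0  0  0     2  |   1 ]
R2 := R2 + 6·R1
  [ 1  0  0  -2/3  |   0 ]
  [ 0  1  0    -4  |  -7 ]
  [ 0  0  2    -8  |  -3 ]
  [ 0  0  0     2  |   1 ]
R3 := 1/2·R3
  [ 1  0  0  -2/3  |     0 ]
  [ 0  1  0    -4  |    -7 ]
  [ 0  0  1    -4  |  -3/2 ]
  [ 0  0  0     2  |     1 ]
R4 := 1/2·R4
  [ 1  0  0  -2/3  |     0 ]
  [ 0  1  0    -4  |    -7 ]
  [ 0  0  1    -4  |  -3/2 ]
  [ 0  0  0     1  |   1/2 ]
R3 := R3 + 4·R4
  [ 1  0  0  -2/3  |    0 ]
  [ 0  1  0    -4  |   -7 ]
  [ 0  0  1     0  |  1/2 ]
  [ 0  0  0     1  |  1/2 ]
R2 := R2 + 4·R4
  [ 1  0  0  -2/3  |    0 ]
  [ 0  1  0     0  |   -5 ]
  [ 0  0  1     0  |  1/2 ]
  [ 0  0  0     1  |  1/2 ]
R1 := R1 + 2/3·R4
  [ 1  0  0  0  |  1/3 ]
  [ 0  1  0  0  |   -5 ]
  [ 0  0  1  0  |  1/2 ]
  [ 0  0  0  1  |  1/2 ]
Reading off the last column: x = 1/3, y = -5, z = 1/2, w = 1/2.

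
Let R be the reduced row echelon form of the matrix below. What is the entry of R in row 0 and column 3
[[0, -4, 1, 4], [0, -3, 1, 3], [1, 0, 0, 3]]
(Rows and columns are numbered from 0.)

3

r1 <-> r3
  [ 1   0  0  3 ]
  [ 0  -3  1  3 ]
  [ 0  -4  1  4 ]
r2 -> -1/3·r2
  [ 1   0     0   3 ]
  [ 0   1  -1/3  -1 ]
  [ 0  -4     1   4 ]
r3 -> r3 + 4·r2
  [ 1  0     0   3 ]
  [ 0  1  -1/3  -1 ]
  [ 0  0  -1/3   0 ]
r3 -> -3·r3
  [ 1  0     0   3 ]
  [ 0  1  -1/3  -1 ]
  [ 0  0     1   0 ]
r2 -> r2 + 1/3·r3
  [ 1  0  0   3 ]
  [ 0  1  0  -1 ]
  [ 0  0  1   0 ]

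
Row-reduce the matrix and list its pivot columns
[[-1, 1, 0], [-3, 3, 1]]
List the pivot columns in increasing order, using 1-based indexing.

R1 -> -1·R1
  [  1  -1  0 ]
  [ -3   3  1 ]
R2 -> R2 + 3·R1
  [ 1  -1  0 ]
  [ 0   0  1 ]
Pivot columns are the columns containing a leading 1.

1, 3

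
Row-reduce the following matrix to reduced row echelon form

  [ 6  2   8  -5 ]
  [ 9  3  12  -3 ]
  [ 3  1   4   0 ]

[[1, 1/3, 4/3, 0], [0, 0, 0, 1], [0, 0, 0, 0]]

R1 := 1/6·R1
  [ 1  1/3  4/3  -5/6 ]
  [ 9    3   12    -3 ]
  [ 3    1    4     0 ]
R2 := R2 − 9·R1
  [ 1  1/3  4/3  -5/6 ]
  [ 0    0    0   9/2 ]
  [ 3    1    4     0 ]
R3 := R3 − 3·R1
  [ 1  1/3  4/3  -5/6 ]
  [ 0    0    0   9/2 ]
  [ 0    0    0   5/2 ]
R2 := 2/9·R2
  [ 1  1/3  4/3  -5/6 ]
  [ 0    0    0     1 ]
  [ 0    0    0   5/2 ]
R3 := R3 − 5/2·R2
  [ 1  1/3  4/3  -5/6 ]
  [ 0    0    0     1 ]
  [ 0    0    0     0 ]
R1 := R1 + 5/6·R2
  [ 1  1/3  4/3  0 ]
  [ 0    0    0  1 ]
  [ 0    0    0  0 ]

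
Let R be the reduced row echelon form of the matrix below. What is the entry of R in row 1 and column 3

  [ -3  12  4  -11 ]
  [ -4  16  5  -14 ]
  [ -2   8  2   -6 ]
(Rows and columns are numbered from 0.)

-2

r1 -> -1/3·r1
  [  1  -4  -4/3  11/3 ]
  [ -4  16     5   -14 ]
  [ -2   8     2    -6 ]
r2 -> r2 + 4·r1
  [  1  -4  -4/3  11/3 ]
  [  0   0  -1/3   2/3 ]
  [ -2   8     2    -6 ]
r3 -> r3 + 2·r1
  [ 1  -4  -4/3  11/3 ]
  [ 0   0  -1/3   2/3 ]
  [ 0   0  -2/3   4/3 ]
r2 -> -3·r2
  [ 1  -4  -4/3  11/3 ]
  [ 0   0     1    -2 ]
  [ 0   0  -2/3   4/3 ]
r3 -> r3 + 2/3·r2
  [ 1  -4  -4/3  11/3 ]
  [ 0   0     1    -2 ]
  [ 0   0     0     0 ]
r1 -> r1 + 4/3·r2
  [ 1  -4  0   1 ]
  [ 0   0  1  -2 ]
  [ 0   0  0   0 ]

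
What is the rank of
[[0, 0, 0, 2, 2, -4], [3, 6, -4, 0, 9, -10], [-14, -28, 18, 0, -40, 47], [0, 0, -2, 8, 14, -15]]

rank = 3

r1 ↔ r2
  [   3    6  -4  0    9  -10 ]
  [   0    0   0  2    2   -4 ]
  [ -14  -28  18  0  -40   47 ]
  [   0    0  -2  8   14  -15 ]
r1 ← 1/3·r1
  [   1    2  -4/3  0    3  -10/3 ]
  [   0    0     0  2    2     -4 ]
  [ -14  -28    18  0  -40     47 ]
  [   0    0    -2  8   14    -15 ]
r3 ← r3 + 14·r1
  [ 1  2  -4/3  0   3  -10/3 ]
  [ 0  0     0  2   2     -4 ]
  [ 0  0  -2/3  0   2    1/3 ]
  [ 0  0    -2  8  14    -15 ]
r2 ↔ r3
  [ 1  2  -4/3  0   3  -10/3 ]
  [ 0  0  -2/3  0   2    1/3 ]
  [ 0  0     0  2   2     -4 ]
  [ 0  0    -2  8  14    -15 ]
r2 ← -3/2·r2
  [ 1  2  -4/3  0   3  -10/3 ]
  [ 0  0     1  0  -3   -1/2 ]
  [ 0  0     0  2   2     -4 ]
  [ 0  0    -2  8  14    -15 ]
r4 ← r4 + 2·r2
  [ 1  2  -4/3  0   3  -10/3 ]
  [ 0  0     1  0  -3   -1/2 ]
  [ 0  0     0  2   2     -4 ]
  [ 0  0     0  8   8    -16 ]
r3 ← 1/2·r3
  [ 1  2  -4/3  0   3  -10/3 ]
  [ 0  0     1  0  -3   -1/2 ]
  [ 0  0     0  1   1     -2 ]
  [ 0  0     0  8   8    -16 ]
r4 ← r4 − 8·r3
  [ 1  2  -4/3  0   3  -10/3 ]
  [ 0  0     1  0  -3   -1/2 ]
  [ 0  0     0  1   1     -2 ]
  [ 0  0     0  0   0      0 ]
r1 ← r1 + 4/3·r2
  [ 1  2  0  0  -1    -4 ]
  [ 0  0  1  0  -3  -1/2 ]
  [ 0  0  0  1   1    -2 ]
  [ 0  0  0  0   0     0 ]
The reduced form has 3 nonzero rows.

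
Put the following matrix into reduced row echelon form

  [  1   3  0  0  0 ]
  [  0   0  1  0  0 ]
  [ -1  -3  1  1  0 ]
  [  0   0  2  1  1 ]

[[1, 3, 0, 0, 0], [0, 0, 1, 0, 0], [0, 0, 0, 1, 0], [0, 0, 0, 0, 1]]

R3 → R3 + R1
  [ 1  3  0  0  0 ]
  [ 0  0  1  0  0 ]
  [ 0  0  1  1  0 ]
  [ 0  0  2  1  1 ]
R3 → R3 − R2
  [ 1  3  0  0  0 ]
  [ 0  0  1  0  0 ]
  [ 0  0  0  1  0 ]
  [ 0  0  2  1  1 ]
R4 → R4 − 2·R2
  [ 1  3  0  0  0 ]
  [ 0  0  1  0  0 ]
  [ 0  0  0  1  0 ]
  [ 0  0  0  1  1 ]
R4 → R4 − R3
  [ 1  3  0  0  0 ]
  [ 0  0  1  0  0 ]
  [ 0  0  0  1  0 ]
  [ 0  0  0  0  1 ]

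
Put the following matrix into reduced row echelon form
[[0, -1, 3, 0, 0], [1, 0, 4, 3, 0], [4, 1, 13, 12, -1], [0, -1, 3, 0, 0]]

[[1, 0, 4, 3, 0], [0, 1, -3, 0, 0], [0, 0, 0, 0, 1], [0, 0, 0, 0, 0]]

R1 <=> R2
  [ 1   0   4   3   0 ]
  [ 0  -1   3   0   0 ]
  [ 4   1  13  12  -1 ]
  [ 0  -1   3   0   0 ]
R3 ← R3 − 4·R1
  [ 1   0   4  3   0 ]
  [ 0  -1   3  0   0 ]
  [ 0   1  -3  0  -1 ]
  [ 0  -1   3  0   0 ]
R2 ← -1·R2
  [ 1   0   4  3   0 ]
  [ 0   1  -3  0   0 ]
  [ 0   1  -3  0  -1 ]
  [ 0  -1   3  0   0 ]
R3 ← R3 − R2
  [ 1   0   4  3   0 ]
  [ 0   1  -3  0   0 ]
  [ 0   0   0  0  -1 ]
  [ 0  -1   3  0   0 ]
R4 ← R4 + R2
  [ 1  0   4  3   0 ]
  [ 0  1  -3  0   0 ]
  [ 0  0   0  0  -1 ]
  [ 0  0   0  0   0 ]
R3 ← -1·R3
  [ 1  0   4  3  0 ]
  [ 0  1  -3  0  0 ]
  [ 0  0   0  0  1 ]
  [ 0  0   0  0  0 ]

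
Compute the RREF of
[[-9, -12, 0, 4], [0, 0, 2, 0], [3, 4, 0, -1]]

[[1, 4/3, 0, 0], [0, 0, 1, 0], [0, 0, 0, 1]]

r1 ← -1/9·r1
  [ 1  4/3  0  -4/9 ]
  [ 0    0  2     0 ]
  [ 3    4  0    -1 ]
r3 ← r3 − 3·r1
  [ 1  4/3  0  -4/9 ]
  [ 0    0  2     0 ]
  [ 0    0  0   1/3 ]
r2 ← 1/2·r2
  [ 1  4/3  0  -4/9 ]
  [ 0    0  1     0 ]
  [ 0    0  0   1/3 ]
r3 ← 3·r3
  [ 1  4/3  0  -4/9 ]
  [ 0    0  1     0 ]
  [ 0    0  0     1 ]
r1 ← r1 + 4/9·r3
  [ 1  4/3  0  0 ]
  [ 0    0  1  0 ]
  [ 0    0  0  1 ]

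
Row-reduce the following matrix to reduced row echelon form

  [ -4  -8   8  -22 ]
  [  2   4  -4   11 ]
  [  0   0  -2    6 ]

[[1, 2, 0, -1/2], [0, 0, 1, -3], [0, 0, 0, 0]]

ρ1 -> -1/4·ρ1
  [ 1  2  -2  11/2 ]
  [ 2  4  -4    11 ]
  [ 0  0  -2     6 ]
ρ2 -> ρ2 − 2·ρ1
  [ 1  2  -2  11/2 ]
  [ 0  0   0     0 ]
  [ 0  0  -2     6 ]
ρ2 <-> ρ3
  [ 1  2  -2  11/2 ]
  [ 0  0  -2     6 ]
  [ 0  0   0     0 ]
ρ2 -> -1/2·ρ2
  [ 1  2  -2  11/2 ]
  [ 0  0   1    -3 ]
  [ 0  0   0     0 ]
ρ1 -> ρ1 + 2·ρ2
  [ 1  2  0  -1/2 ]
  [ 0  0  1    -3 ]
  [ 0  0  0     0 ]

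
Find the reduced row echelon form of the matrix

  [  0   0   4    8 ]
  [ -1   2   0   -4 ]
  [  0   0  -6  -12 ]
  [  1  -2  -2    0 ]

R1 <=> R2
  [ -1   2   0   -4 ]
  [  0   0   4    8 ]
  [  0   0  -6  -12 ]
  [  1  -2  -2    0 ]
R1 → -1·R1
  [ 1  -2   0    4 ]
  [ 0   0   4    8 ]
  [ 0   0  -6  -12 ]
  [ 1  -2  -2    0 ]
R4 → R4 − R1
  [ 1  -2   0    4 ]
  [ 0   0   4    8 ]
  [ 0   0  -6  -12 ]
  [ 0   0  -2   -4 ]
R2 → 1/4·R2
  [ 1  -2   0    4 ]
  [ 0   0   1    2 ]
  [ 0   0  -6  -12 ]
  [ 0   0  -2   -4 ]
R3 → R3 + 6·R2
  [ 1  -2   0   4 ]
  [ 0   0   1   2 ]
  [ 0   0   0   0 ]
  [ 0   0  -2  -4 ]
R4 → R4 + 2·R2
  [ 1  -2  0  4 ]
  [ 0   0  1  2 ]
  [ 0   0  0  0 ]
  [ 0   0  0  0 ]

[[1, -2, 0, 4], [0, 0, 1, 2], [0, 0, 0, 0], [0, 0, 0, 0]]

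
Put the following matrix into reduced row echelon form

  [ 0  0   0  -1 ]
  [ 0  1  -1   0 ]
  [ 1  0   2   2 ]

ρ1 <-> ρ3
  [ 1  0   2   2 ]
  [ 0  1  -1   0 ]
  [ 0  0   0  -1 ]
ρ3 → -1·ρ3
  [ 1  0   2  2 ]
  [ 0  1  -1  0 ]
  [ 0  0   0  1 ]
ρ1 → ρ1 − 2·ρ3
  [ 1  0   2  0 ]
  [ 0  1  -1  0 ]
  [ 0  0   0  1 ]

[[1, 0, 2, 0], [0, 1, -1, 0], [0, 0, 0, 1]]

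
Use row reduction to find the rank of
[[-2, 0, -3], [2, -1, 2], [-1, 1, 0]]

Multiply ρ1 by -1/2.
  [  1   0  3/2 ]
  [  2  -1    2 ]
  [ -1   1    0 ]
Subtract 2 times ρ1 from ρ2.
  [  1   0  3/2 ]
  [  0  -1   -1 ]
  [ -1   1    0 ]
Add ρ1 to ρ3.
  [ 1   0  3/2 ]
  [ 0  -1   -1 ]
  [ 0   1  3/2 ]
Multiply ρ2 by -1.
  [ 1  0  3/2 ]
  [ 0  1    1 ]
  [ 0  1  3/2 ]
Subtract ρ2 from ρ3.
  [ 1  0  3/2 ]
  [ 0  1    1 ]
  [ 0  0  1/2 ]
Multiply ρ3 by 2.
  [ 1  0  3/2 ]
  [ 0  1    1 ]
  [ 0  0    1 ]
Subtract ρ3 from ρ2.
  [ 1  0  3/2 ]
  [ 0  1    0 ]
  [ 0  0    1 ]
Subtract 3/2 times ρ3 from ρ1.
  [ 1  0  0 ]
  [ 0  1  0 ]
  [ 0  0  1 ]
The reduced form has 3 nonzero rows.

rank = 3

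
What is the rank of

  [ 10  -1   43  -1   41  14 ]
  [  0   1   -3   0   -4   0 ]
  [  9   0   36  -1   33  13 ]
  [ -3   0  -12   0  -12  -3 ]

r1 ← 1/10·r1
  [  1  -1/10  43/10  -1/10  41/10  7/5 ]
  [  0      1     -3      0     -4    0 ]
  [  9      0     36     -1     33   13 ]
  [ -3      0    -12      0    -12   -3 ]
r3 ← r3 − 9·r1
  [  1  -1/10   43/10  -1/10   41/10  7/5 ]
  [  0      1      -3      0      -4    0 ]
  [  0   9/10  -27/10  -1/10  -39/10  2/5 ]
  [ -3      0     -12      0     -12   -3 ]
r4 ← r4 + 3·r1
  [ 1  -1/10   43/10  -1/10   41/10  7/5 ]
  [ 0      1      -3      0      -4    0 ]
  [ 0   9/10  -27/10  -1/10  -39/10  2/5 ]
  [ 0  -3/10    9/10  -3/10    3/10  6/5 ]
r3 ← r3 − 9/10·r2
  [ 1  -1/10  43/10  -1/10  41/10  7/5 ]
  [ 0      1     -3      0     -4    0 ]
  [ 0      0      0  -1/10  -3/10  2/5 ]
  [ 0  -3/10   9/10  -3/10   3/10  6/5 ]
r4 ← r4 + 3/10·r2
  [ 1  -1/10  43/10  -1/10  41/10  7/5 ]
  [ 0      1     -3      0     -4    0 ]
  [ 0      0      0  -1/10  -3/10  2/5 ]
  [ 0      0      0  -3/10  -9/10  6/5 ]
r3 ← -10·r3
  [ 1  -1/10  43/10  -1/10  41/10  7/5 ]
  [ 0      1     -3      0     -4    0 ]
  [ 0      0      0      1      3   -4 ]
  [ 0      0      0  -3/10  -9/10  6/5 ]
r4 ← r4 + 3/10·r3
  [ 1  -1/10  43/10  -1/10  41/10  7/5 ]
  [ 0      1     -3      0     -4    0 ]
  [ 0      0      0      1      3   -4 ]
  [ 0      0      0      0      0    0 ]
r1 ← r1 + 1/10·r3
  [ 1  -1/10  43/10  0  22/5   1 ]
  [ 0      1     -3  0    -4   0 ]
  [ 0      0      0  1     3  -4 ]
  [ 0      0      0  0     0   0 ]
r1 ← r1 + 1/10·r2
  [ 1  0   4  0   4   1 ]
  [ 0  1  -3  0  -4   0 ]
  [ 0  0   0  1   3  -4 ]
  [ 0  0   0  0   0   0 ]
The reduced form has 3 nonzero rows.

rank = 3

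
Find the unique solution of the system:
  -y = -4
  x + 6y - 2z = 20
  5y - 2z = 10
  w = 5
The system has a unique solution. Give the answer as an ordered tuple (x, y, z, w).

(6, 4, 5, 5)

Form the augmented matrix and row-reduce:
  [ 0  -1   0  0  |  -4 ]
  [ 1   6  -2  0  |  20 ]
  [ 0   5  -2  0  |  10 ]
  [ 0   0   0  1  |   5 ]
ρ1 <=> ρ2
ρ2 -> -1·ρ2
ρ3 -> ρ3 − 5·ρ2
ρ3 -> -1/2·ρ3
ρ1 -> ρ1 + 2·ρ3
ρ1 -> ρ1 − 6·ρ2
Reading off the last column: x = 6, y = 4, z = 5, w = 5.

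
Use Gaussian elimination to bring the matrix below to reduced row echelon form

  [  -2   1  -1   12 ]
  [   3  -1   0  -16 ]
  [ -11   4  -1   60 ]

R1 → -1/2·R1
  [   1  -1/2  1/2   -6 ]
  [   3    -1    0  -16 ]
  [ -11     4   -1   60 ]
R2 → R2 − 3·R1
  [   1  -1/2   1/2  -6 ]
  [   0   1/2  -3/2   2 ]
  [ -11     4    -1  60 ]
R3 → R3 + 11·R1
  [ 1  -1/2   1/2  -6 ]
  [ 0   1/2  -3/2   2 ]
  [ 0  -3/2   9/2  -6 ]
R2 → 2·R2
  [ 1  -1/2  1/2  -6 ]
  [ 0     1   -3   4 ]
  [ 0  -3/2  9/2  -6 ]
R3 → R3 + 3/2·R2
  [ 1  -1/2  1/2  -6 ]
  [ 0     1   -3   4 ]
  [ 0     0    0   0 ]
R1 → R1 + 1/2·R2
  [ 1  0  -1  -4 ]
  [ 0  1  -3   4 ]
  [ 0  0   0   0 ]

[[1, 0, -1, -4], [0, 1, -3, 4], [0, 0, 0, 0]]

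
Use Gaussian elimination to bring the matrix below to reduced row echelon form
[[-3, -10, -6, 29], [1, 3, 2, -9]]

[[1, 0, 2, -3], [0, 1, 0, -2]]

R1 := -1/3·R1
  [ 1  10/3  2  -29/3 ]
  [ 1     3  2     -9 ]
R2 := R2 − R1
  [ 1  10/3  2  -29/3 ]
  [ 0  -1/3  0    2/3 ]
R2 := -3·R2
  [ 1  10/3  2  -29/3 ]
  [ 0     1  0     -2 ]
R1 := R1 − 10/3·R2
  [ 1  0  2  -3 ]
  [ 0  1  0  -2 ]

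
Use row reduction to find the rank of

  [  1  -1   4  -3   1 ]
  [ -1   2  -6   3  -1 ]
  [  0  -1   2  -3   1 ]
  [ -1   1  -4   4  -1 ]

R2 → R2 + R1
  [  1  -1   4  -3   1 ]
  [  0   1  -2   0   0 ]
  [  0  -1   2  -3   1 ]
  [ -1   1  -4   4  -1 ]
R4 → R4 + R1
  [ 1  -1   4  -3  1 ]
  [ 0   1  -2   0  0 ]
  [ 0  -1   2  -3  1 ]
  [ 0   0   0   1  0 ]
R3 → R3 + R2
  [ 1  -1   4  -3  1 ]
  [ 0   1  -2   0  0 ]
  [ 0   0   0  -3  1 ]
  [ 0   0   0   1  0 ]
R3 → -1/3·R3
  [ 1  -1   4  -3     1 ]
  [ 0   1  -2   0     0 ]
  [ 0   0   0   1  -1/3 ]
  [ 0   0   0   1     0 ]
R4 → R4 − R3
  [ 1  -1   4  -3     1 ]
  [ 0   1  -2   0     0 ]
  [ 0   0   0   1  -1/3 ]
  [ 0   0   0   0   1/3 ]
R4 → 3·R4
  [ 1  -1   4  -3     1 ]
  [ 0   1  -2   0     0 ]
  [ 0   0   0   1  -1/3 ]
  [ 0   0   0   0     1 ]
R3 → R3 + 1/3·R4
  [ 1  -1   4  -3  1 ]
  [ 0   1  -2   0  0 ]
  [ 0   0   0   1  0 ]
  [ 0   0   0   0  1 ]
R1 → R1 − R4
  [ 1  -1   4  -3  0 ]
  [ 0   1  -2   0  0 ]
  [ 0   0   0   1  0 ]
  [ 0   0   0   0  1 ]
R1 → R1 + 3·R3
  [ 1  -1   4  0  0 ]
  [ 0   1  -2  0  0 ]
  [ 0   0   0  1  0 ]
  [ 0   0   0  0  1 ]
R1 → R1 + R2
  [ 1  0   2  0  0 ]
  [ 0  1  -2  0  0 ]
  [ 0  0   0  1  0 ]
  [ 0  0   0  0  1 ]
The reduced form has 4 nonzero rows.

rank = 4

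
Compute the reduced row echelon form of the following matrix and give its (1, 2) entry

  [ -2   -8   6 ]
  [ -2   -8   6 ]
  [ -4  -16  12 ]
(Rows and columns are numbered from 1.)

4

R1 ← -1/2·R1
  [  1    4  -3 ]
  [ -2   -8   6 ]
  [ -4  -16  12 ]
R2 ← R2 + 2·R1
  [  1    4  -3 ]
  [  0    0   0 ]
  [ -4  -16  12 ]
R3 ← R3 + 4·R1
  [ 1  4  -3 ]
  [ 0  0   0 ]
  [ 0  0   0 ]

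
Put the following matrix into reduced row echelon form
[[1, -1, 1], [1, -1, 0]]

r2 -> r2 − r1
  [ 1  -1   1 ]
  [ 0   0  -1 ]
r2 -> -1·r2
  [ 1  -1  1 ]
  [ 0   0  1 ]
r1 -> r1 − r2
  [ 1  -1  0 ]
  [ 0   0  1 ]

[[1, -1, 0], [0, 0, 1]]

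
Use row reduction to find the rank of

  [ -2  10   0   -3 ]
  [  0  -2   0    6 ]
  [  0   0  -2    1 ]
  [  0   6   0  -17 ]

Multiply R1 by -1/2.
  [ 1  -5   0  3/2 ]
  [ 0  -2   0    6 ]
  [ 0   0  -2    1 ]
  [ 0   6   0  -17 ]
Multiply R2 by -1/2.
  [ 1  -5   0  3/2 ]
  [ 0   1   0   -3 ]
  [ 0   0  -2    1 ]
  [ 0   6   0  -17 ]
Subtract 6 times R2 from R4.
  [ 1  -5   0  3/2 ]
  [ 0   1   0   -3 ]
  [ 0   0  -2    1 ]
  [ 0   0   0    1 ]
Multiply R3 by -1/2.
  [ 1  -5  0   3/2 ]
  [ 0   1  0    -3 ]
  [ 0   0  1  -1/2 ]
  [ 0   0  0     1 ]
Add 1/2 times R4 to R3.
  [ 1  -5  0  3/2 ]
  [ 0   1  0   -3 ]
  [ 0   0  1    0 ]
  [ 0   0  0    1 ]
Add 3 times R4 to R2.
  [ 1  -5  0  3/2 ]
  [ 0   1  0    0 ]
  [ 0   0  1    0 ]
  [ 0   0  0    1 ]
Subtract 3/2 times R4 from R1.
  [ 1  -5  0  0 ]
  [ 0   1  0  0 ]
  [ 0   0  1  0 ]
  [ 0   0  0  1 ]
Add 5 times R2 to R1.
  [ 1  0  0  0 ]
  [ 0  1  0  0 ]
  [ 0  0  1  0 ]
  [ 0  0  0  1 ]
The reduced form has 4 nonzero rows.

rank = 4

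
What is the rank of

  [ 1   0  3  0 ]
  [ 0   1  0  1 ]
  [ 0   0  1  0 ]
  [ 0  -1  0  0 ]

Add R2 to R4.
Subtract R4 from R2.
Subtract 3 times R3 from R1.
The reduced form has 4 nonzero rows.

rank = 4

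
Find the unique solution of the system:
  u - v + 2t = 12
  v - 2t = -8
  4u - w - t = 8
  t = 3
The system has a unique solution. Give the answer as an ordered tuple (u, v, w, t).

Form the augmented matrix and row-reduce:
  [ 1  -1   0   2  |  12 ]
  [ 0   1   0  -2  |  -8 ]
  [ 4   0  -1  -1  |   8 ]
  [ 0   0   0   1  |   3 ]
R3 → R3 − 4·R1
  [ 1  -1   0   2  |   12 ]
  [ 0   1   0  -2  |   -8 ]
  [ 0   4  -1  -9  |  -40 ]
  [ 0   0   0   1  |    3 ]
R3 → R3 − 4·R2
  [ 1  -1   0   2  |  12 ]
  [ 0   1   0  -2  |  -8 ]
  [ 0   0  -1  -1  |  -8 ]
  [ 0   0   0   1  |   3 ]
R3 → -1·R3
  [ 1  -1  0   2  |  12 ]
  [ 0   1  0  -2  |  -8 ]
  [ 0   0  1   1  |   8 ]
  [ 0   0  0   1  |   3 ]
R3 → R3 − R4
  [ 1  -1  0   2  |  12 ]
  [ 0   1  0  -2  |  -8 ]
  [ 0   0  1   0  |   5 ]
  [ 0   0  0   1  |   3 ]
R2 → R2 + 2·R4
  [ 1  -1  0  2  |  12 ]
  [ 0   1  0  0  |  -2 ]
  [ 0   0  1  0  |   5 ]
  [ 0   0  0  1  |   3 ]
R1 → R1 − 2·R4
  [ 1  -1  0  0  |   6 ]
  [ 0   1  0  0  |  -2 ]
  [ 0   0  1  0  |   5 ]
  [ 0   0  0  1  |   3 ]
R1 → R1 + R2
  [ 1  0  0  0  |   4 ]
  [ 0  1  0  0  |  -2 ]
  [ 0  0  1  0  |   5 ]
  [ 0  0  0  1  |   3 ]
Reading off the last column: u = 4, v = -2, w = 5, t = 3.

(4, -2, 5, 3)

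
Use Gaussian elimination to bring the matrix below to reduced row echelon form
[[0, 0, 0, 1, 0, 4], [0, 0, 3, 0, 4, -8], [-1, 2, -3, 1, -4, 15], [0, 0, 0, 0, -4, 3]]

R1 <-> R3
  [ -1  2  -3  1  -4  15 ]
  [  0  0   3  0   4  -8 ]
  [  0  0   0  1   0   4 ]
  [  0  0   0  0  -4   3 ]
R1 ← -1·R1
  [ 1  -2  3  -1   4  -15 ]
  [ 0   0  3   0   4   -8 ]
  [ 0   0  0   1   0    4 ]
  [ 0   0  0   0  -4    3 ]
R2 ← 1/3·R2
  [ 1  -2  3  -1    4   -15 ]
  [ 0   0  1   0  4/3  -8/3 ]
  [ 0   0  0   1    0     4 ]
  [ 0   0  0   0   -4     3 ]
R4 ← -1/4·R4
  [ 1  -2  3  -1    4   -15 ]
  [ 0   0  1   0  4/3  -8/3 ]
  [ 0   0  0   1    0     4 ]
  [ 0   0  0   0    1  -3/4 ]
R2 ← R2 − 4/3·R4
  [ 1  -2  3  -1  4   -15 ]
  [ 0   0  1   0  0  -5/3 ]
  [ 0   0  0   1  0     4 ]
  [ 0   0  0   0  1  -3/4 ]
R1 ← R1 − 4·R4
  [ 1  -2  3  -1  0   -12 ]
  [ 0   0  1   0  0  -5/3 ]
  [ 0   0  0   1  0     4 ]
  [ 0   0  0   0  1  -3/4 ]
R1 ← R1 + R3
  [ 1  -2  3  0  0    -8 ]
  [ 0   0  1  0  0  -5/3 ]
  [ 0   0  0  1  0     4 ]
  [ 0   0  0  0  1  -3/4 ]
R1 ← R1 − 3·R2
  [ 1  -2  0  0  0    -3 ]
  [ 0   0  1  0  0  -5/3 ]
  [ 0   0  0  1  0     4 ]
  [ 0   0  0  0  1  -3/4 ]

[[1, -2, 0, 0, 0, -3], [0, 0, 1, 0, 0, -5/3], [0, 0, 0, 1, 0, 4], [0, 0, 0, 0, 1, -3/4]]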